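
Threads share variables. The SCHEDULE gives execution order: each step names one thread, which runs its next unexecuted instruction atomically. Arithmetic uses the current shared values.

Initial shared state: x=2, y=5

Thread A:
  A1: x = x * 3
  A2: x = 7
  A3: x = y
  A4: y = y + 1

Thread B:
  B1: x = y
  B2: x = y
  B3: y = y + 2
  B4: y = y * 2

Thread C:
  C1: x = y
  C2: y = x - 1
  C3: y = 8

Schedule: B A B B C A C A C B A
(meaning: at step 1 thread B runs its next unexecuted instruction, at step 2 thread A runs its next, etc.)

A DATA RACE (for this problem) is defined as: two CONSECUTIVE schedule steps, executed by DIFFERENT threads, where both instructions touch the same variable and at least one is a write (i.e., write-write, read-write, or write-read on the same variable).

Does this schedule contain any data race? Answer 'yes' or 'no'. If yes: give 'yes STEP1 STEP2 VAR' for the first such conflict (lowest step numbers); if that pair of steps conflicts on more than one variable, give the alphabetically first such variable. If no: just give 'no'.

Steps 1,2: B(x = y) vs A(x = x * 3). RACE on x (W-W).
Steps 2,3: A(x = x * 3) vs B(x = y). RACE on x (W-W).
Steps 3,4: same thread (B). No race.
Steps 4,5: B(y = y + 2) vs C(x = y). RACE on y (W-R).
Steps 5,6: C(x = y) vs A(x = 7). RACE on x (W-W).
Steps 6,7: A(x = 7) vs C(y = x - 1). RACE on x (W-R).
Steps 7,8: C(y = x - 1) vs A(x = y). RACE on x (R-W), y (W-R). Multiple vars; alphabetically first is x.
Steps 8,9: A(x = y) vs C(y = 8). RACE on y (R-W).
Steps 9,10: C(y = 8) vs B(y = y * 2). RACE on y (W-W).
Steps 10,11: B(y = y * 2) vs A(y = y + 1). RACE on y (W-W).
First conflict at steps 1,2.

Answer: yes 1 2 x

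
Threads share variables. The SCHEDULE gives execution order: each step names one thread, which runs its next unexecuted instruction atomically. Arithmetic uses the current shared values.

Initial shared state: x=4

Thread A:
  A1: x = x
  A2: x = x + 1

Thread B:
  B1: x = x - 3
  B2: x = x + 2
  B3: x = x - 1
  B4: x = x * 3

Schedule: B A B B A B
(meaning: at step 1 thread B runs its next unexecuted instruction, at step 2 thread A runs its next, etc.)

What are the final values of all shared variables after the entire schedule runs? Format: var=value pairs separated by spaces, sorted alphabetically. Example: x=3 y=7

Step 1: thread B executes B1 (x = x - 3). Shared: x=1. PCs: A@0 B@1
Step 2: thread A executes A1 (x = x). Shared: x=1. PCs: A@1 B@1
Step 3: thread B executes B2 (x = x + 2). Shared: x=3. PCs: A@1 B@2
Step 4: thread B executes B3 (x = x - 1). Shared: x=2. PCs: A@1 B@3
Step 5: thread A executes A2 (x = x + 1). Shared: x=3. PCs: A@2 B@3
Step 6: thread B executes B4 (x = x * 3). Shared: x=9. PCs: A@2 B@4

Answer: x=9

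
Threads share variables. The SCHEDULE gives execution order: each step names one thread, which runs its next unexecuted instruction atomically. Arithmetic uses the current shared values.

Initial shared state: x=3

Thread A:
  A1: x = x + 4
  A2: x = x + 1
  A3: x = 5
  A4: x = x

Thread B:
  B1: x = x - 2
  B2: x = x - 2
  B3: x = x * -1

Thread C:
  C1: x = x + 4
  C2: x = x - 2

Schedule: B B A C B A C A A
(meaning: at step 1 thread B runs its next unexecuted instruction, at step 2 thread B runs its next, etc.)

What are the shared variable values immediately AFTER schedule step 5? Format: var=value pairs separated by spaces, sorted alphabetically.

Answer: x=-7

Derivation:
Step 1: thread B executes B1 (x = x - 2). Shared: x=1. PCs: A@0 B@1 C@0
Step 2: thread B executes B2 (x = x - 2). Shared: x=-1. PCs: A@0 B@2 C@0
Step 3: thread A executes A1 (x = x + 4). Shared: x=3. PCs: A@1 B@2 C@0
Step 4: thread C executes C1 (x = x + 4). Shared: x=7. PCs: A@1 B@2 C@1
Step 5: thread B executes B3 (x = x * -1). Shared: x=-7. PCs: A@1 B@3 C@1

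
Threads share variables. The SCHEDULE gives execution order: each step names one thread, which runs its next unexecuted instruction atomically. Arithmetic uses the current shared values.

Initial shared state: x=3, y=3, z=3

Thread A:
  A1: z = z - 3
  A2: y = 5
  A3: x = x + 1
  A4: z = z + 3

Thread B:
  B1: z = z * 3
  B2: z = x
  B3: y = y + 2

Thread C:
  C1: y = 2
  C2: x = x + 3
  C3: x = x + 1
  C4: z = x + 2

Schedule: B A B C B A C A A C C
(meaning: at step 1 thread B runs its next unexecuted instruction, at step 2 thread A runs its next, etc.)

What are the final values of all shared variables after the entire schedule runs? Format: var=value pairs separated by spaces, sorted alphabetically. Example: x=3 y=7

Step 1: thread B executes B1 (z = z * 3). Shared: x=3 y=3 z=9. PCs: A@0 B@1 C@0
Step 2: thread A executes A1 (z = z - 3). Shared: x=3 y=3 z=6. PCs: A@1 B@1 C@0
Step 3: thread B executes B2 (z = x). Shared: x=3 y=3 z=3. PCs: A@1 B@2 C@0
Step 4: thread C executes C1 (y = 2). Shared: x=3 y=2 z=3. PCs: A@1 B@2 C@1
Step 5: thread B executes B3 (y = y + 2). Shared: x=3 y=4 z=3. PCs: A@1 B@3 C@1
Step 6: thread A executes A2 (y = 5). Shared: x=3 y=5 z=3. PCs: A@2 B@3 C@1
Step 7: thread C executes C2 (x = x + 3). Shared: x=6 y=5 z=3. PCs: A@2 B@3 C@2
Step 8: thread A executes A3 (x = x + 1). Shared: x=7 y=5 z=3. PCs: A@3 B@3 C@2
Step 9: thread A executes A4 (z = z + 3). Shared: x=7 y=5 z=6. PCs: A@4 B@3 C@2
Step 10: thread C executes C3 (x = x + 1). Shared: x=8 y=5 z=6. PCs: A@4 B@3 C@3
Step 11: thread C executes C4 (z = x + 2). Shared: x=8 y=5 z=10. PCs: A@4 B@3 C@4

Answer: x=8 y=5 z=10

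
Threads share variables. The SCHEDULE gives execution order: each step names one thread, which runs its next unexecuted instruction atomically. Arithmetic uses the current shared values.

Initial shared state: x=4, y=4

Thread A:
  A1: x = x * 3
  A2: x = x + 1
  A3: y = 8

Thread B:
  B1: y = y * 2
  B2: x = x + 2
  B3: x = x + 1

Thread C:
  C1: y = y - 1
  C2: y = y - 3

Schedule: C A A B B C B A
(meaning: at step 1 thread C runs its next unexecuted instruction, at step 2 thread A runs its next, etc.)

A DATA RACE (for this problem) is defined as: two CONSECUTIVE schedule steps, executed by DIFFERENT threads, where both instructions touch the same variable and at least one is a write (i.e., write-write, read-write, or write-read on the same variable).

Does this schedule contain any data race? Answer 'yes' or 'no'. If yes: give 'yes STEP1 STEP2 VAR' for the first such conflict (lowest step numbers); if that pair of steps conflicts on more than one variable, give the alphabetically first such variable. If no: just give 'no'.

Steps 1,2: C(r=y,w=y) vs A(r=x,w=x). No conflict.
Steps 2,3: same thread (A). No race.
Steps 3,4: A(r=x,w=x) vs B(r=y,w=y). No conflict.
Steps 4,5: same thread (B). No race.
Steps 5,6: B(r=x,w=x) vs C(r=y,w=y). No conflict.
Steps 6,7: C(r=y,w=y) vs B(r=x,w=x). No conflict.
Steps 7,8: B(r=x,w=x) vs A(r=-,w=y). No conflict.

Answer: no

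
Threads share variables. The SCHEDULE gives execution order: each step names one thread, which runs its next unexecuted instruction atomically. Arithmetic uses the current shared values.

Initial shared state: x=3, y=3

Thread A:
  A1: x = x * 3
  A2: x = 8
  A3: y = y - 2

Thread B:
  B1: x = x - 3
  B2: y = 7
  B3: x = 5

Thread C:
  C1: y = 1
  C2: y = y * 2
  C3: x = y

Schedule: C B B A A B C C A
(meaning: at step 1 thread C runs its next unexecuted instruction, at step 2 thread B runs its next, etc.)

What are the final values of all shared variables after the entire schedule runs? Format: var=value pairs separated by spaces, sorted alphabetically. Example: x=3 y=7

Step 1: thread C executes C1 (y = 1). Shared: x=3 y=1. PCs: A@0 B@0 C@1
Step 2: thread B executes B1 (x = x - 3). Shared: x=0 y=1. PCs: A@0 B@1 C@1
Step 3: thread B executes B2 (y = 7). Shared: x=0 y=7. PCs: A@0 B@2 C@1
Step 4: thread A executes A1 (x = x * 3). Shared: x=0 y=7. PCs: A@1 B@2 C@1
Step 5: thread A executes A2 (x = 8). Shared: x=8 y=7. PCs: A@2 B@2 C@1
Step 6: thread B executes B3 (x = 5). Shared: x=5 y=7. PCs: A@2 B@3 C@1
Step 7: thread C executes C2 (y = y * 2). Shared: x=5 y=14. PCs: A@2 B@3 C@2
Step 8: thread C executes C3 (x = y). Shared: x=14 y=14. PCs: A@2 B@3 C@3
Step 9: thread A executes A3 (y = y - 2). Shared: x=14 y=12. PCs: A@3 B@3 C@3

Answer: x=14 y=12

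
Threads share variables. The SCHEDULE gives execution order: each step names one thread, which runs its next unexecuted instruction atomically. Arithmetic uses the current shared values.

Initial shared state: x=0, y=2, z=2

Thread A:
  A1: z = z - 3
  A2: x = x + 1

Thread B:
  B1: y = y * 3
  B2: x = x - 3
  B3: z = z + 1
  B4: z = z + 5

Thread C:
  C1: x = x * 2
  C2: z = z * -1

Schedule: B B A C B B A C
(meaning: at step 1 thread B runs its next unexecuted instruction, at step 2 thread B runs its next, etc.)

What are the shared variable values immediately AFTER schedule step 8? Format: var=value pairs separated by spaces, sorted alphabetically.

Answer: x=-5 y=6 z=-5

Derivation:
Step 1: thread B executes B1 (y = y * 3). Shared: x=0 y=6 z=2. PCs: A@0 B@1 C@0
Step 2: thread B executes B2 (x = x - 3). Shared: x=-3 y=6 z=2. PCs: A@0 B@2 C@0
Step 3: thread A executes A1 (z = z - 3). Shared: x=-3 y=6 z=-1. PCs: A@1 B@2 C@0
Step 4: thread C executes C1 (x = x * 2). Shared: x=-6 y=6 z=-1. PCs: A@1 B@2 C@1
Step 5: thread B executes B3 (z = z + 1). Shared: x=-6 y=6 z=0. PCs: A@1 B@3 C@1
Step 6: thread B executes B4 (z = z + 5). Shared: x=-6 y=6 z=5. PCs: A@1 B@4 C@1
Step 7: thread A executes A2 (x = x + 1). Shared: x=-5 y=6 z=5. PCs: A@2 B@4 C@1
Step 8: thread C executes C2 (z = z * -1). Shared: x=-5 y=6 z=-5. PCs: A@2 B@4 C@2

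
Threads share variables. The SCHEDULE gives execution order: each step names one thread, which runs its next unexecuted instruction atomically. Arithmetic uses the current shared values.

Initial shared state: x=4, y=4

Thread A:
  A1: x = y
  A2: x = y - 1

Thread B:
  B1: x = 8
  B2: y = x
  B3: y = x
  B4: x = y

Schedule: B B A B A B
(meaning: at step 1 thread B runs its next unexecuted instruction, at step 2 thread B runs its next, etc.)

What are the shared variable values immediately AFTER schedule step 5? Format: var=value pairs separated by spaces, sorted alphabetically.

Answer: x=7 y=8

Derivation:
Step 1: thread B executes B1 (x = 8). Shared: x=8 y=4. PCs: A@0 B@1
Step 2: thread B executes B2 (y = x). Shared: x=8 y=8. PCs: A@0 B@2
Step 3: thread A executes A1 (x = y). Shared: x=8 y=8. PCs: A@1 B@2
Step 4: thread B executes B3 (y = x). Shared: x=8 y=8. PCs: A@1 B@3
Step 5: thread A executes A2 (x = y - 1). Shared: x=7 y=8. PCs: A@2 B@3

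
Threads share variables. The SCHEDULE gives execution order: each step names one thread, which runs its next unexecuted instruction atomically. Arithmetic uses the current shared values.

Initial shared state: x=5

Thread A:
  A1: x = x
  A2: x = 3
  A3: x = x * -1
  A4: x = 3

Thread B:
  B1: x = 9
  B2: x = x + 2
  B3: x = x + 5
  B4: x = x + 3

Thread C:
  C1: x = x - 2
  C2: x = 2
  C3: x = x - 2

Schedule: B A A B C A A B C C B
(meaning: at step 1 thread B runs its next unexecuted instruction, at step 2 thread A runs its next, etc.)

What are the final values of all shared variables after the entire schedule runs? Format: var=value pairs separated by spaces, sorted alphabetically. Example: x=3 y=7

Step 1: thread B executes B1 (x = 9). Shared: x=9. PCs: A@0 B@1 C@0
Step 2: thread A executes A1 (x = x). Shared: x=9. PCs: A@1 B@1 C@0
Step 3: thread A executes A2 (x = 3). Shared: x=3. PCs: A@2 B@1 C@0
Step 4: thread B executes B2 (x = x + 2). Shared: x=5. PCs: A@2 B@2 C@0
Step 5: thread C executes C1 (x = x - 2). Shared: x=3. PCs: A@2 B@2 C@1
Step 6: thread A executes A3 (x = x * -1). Shared: x=-3. PCs: A@3 B@2 C@1
Step 7: thread A executes A4 (x = 3). Shared: x=3. PCs: A@4 B@2 C@1
Step 8: thread B executes B3 (x = x + 5). Shared: x=8. PCs: A@4 B@3 C@1
Step 9: thread C executes C2 (x = 2). Shared: x=2. PCs: A@4 B@3 C@2
Step 10: thread C executes C3 (x = x - 2). Shared: x=0. PCs: A@4 B@3 C@3
Step 11: thread B executes B4 (x = x + 3). Shared: x=3. PCs: A@4 B@4 C@3

Answer: x=3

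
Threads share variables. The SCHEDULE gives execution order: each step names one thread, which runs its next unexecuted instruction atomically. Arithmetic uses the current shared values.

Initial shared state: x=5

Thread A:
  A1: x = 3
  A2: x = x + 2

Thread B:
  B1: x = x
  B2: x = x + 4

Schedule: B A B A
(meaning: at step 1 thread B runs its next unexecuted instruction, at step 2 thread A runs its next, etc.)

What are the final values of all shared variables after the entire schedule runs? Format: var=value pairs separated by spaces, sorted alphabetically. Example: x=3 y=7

Step 1: thread B executes B1 (x = x). Shared: x=5. PCs: A@0 B@1
Step 2: thread A executes A1 (x = 3). Shared: x=3. PCs: A@1 B@1
Step 3: thread B executes B2 (x = x + 4). Shared: x=7. PCs: A@1 B@2
Step 4: thread A executes A2 (x = x + 2). Shared: x=9. PCs: A@2 B@2

Answer: x=9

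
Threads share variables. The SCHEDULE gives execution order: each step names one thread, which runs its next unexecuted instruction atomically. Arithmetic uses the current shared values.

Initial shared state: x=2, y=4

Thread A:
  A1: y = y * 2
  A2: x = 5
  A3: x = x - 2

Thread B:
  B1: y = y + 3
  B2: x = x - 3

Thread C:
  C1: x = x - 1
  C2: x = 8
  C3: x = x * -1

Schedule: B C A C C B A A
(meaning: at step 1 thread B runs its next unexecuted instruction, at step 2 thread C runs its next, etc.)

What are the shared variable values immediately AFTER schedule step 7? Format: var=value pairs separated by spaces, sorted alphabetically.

Answer: x=5 y=14

Derivation:
Step 1: thread B executes B1 (y = y + 3). Shared: x=2 y=7. PCs: A@0 B@1 C@0
Step 2: thread C executes C1 (x = x - 1). Shared: x=1 y=7. PCs: A@0 B@1 C@1
Step 3: thread A executes A1 (y = y * 2). Shared: x=1 y=14. PCs: A@1 B@1 C@1
Step 4: thread C executes C2 (x = 8). Shared: x=8 y=14. PCs: A@1 B@1 C@2
Step 5: thread C executes C3 (x = x * -1). Shared: x=-8 y=14. PCs: A@1 B@1 C@3
Step 6: thread B executes B2 (x = x - 3). Shared: x=-11 y=14. PCs: A@1 B@2 C@3
Step 7: thread A executes A2 (x = 5). Shared: x=5 y=14. PCs: A@2 B@2 C@3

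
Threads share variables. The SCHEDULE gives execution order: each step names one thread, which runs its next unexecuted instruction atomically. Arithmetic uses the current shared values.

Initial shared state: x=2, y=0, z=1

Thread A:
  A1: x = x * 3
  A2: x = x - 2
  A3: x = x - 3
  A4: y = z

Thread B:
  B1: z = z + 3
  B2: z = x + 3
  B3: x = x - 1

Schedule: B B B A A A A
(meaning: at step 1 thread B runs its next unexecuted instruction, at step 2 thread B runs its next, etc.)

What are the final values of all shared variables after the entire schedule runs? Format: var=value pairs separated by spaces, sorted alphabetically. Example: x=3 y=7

Answer: x=-2 y=5 z=5

Derivation:
Step 1: thread B executes B1 (z = z + 3). Shared: x=2 y=0 z=4. PCs: A@0 B@1
Step 2: thread B executes B2 (z = x + 3). Shared: x=2 y=0 z=5. PCs: A@0 B@2
Step 3: thread B executes B3 (x = x - 1). Shared: x=1 y=0 z=5. PCs: A@0 B@3
Step 4: thread A executes A1 (x = x * 3). Shared: x=3 y=0 z=5. PCs: A@1 B@3
Step 5: thread A executes A2 (x = x - 2). Shared: x=1 y=0 z=5. PCs: A@2 B@3
Step 6: thread A executes A3 (x = x - 3). Shared: x=-2 y=0 z=5. PCs: A@3 B@3
Step 7: thread A executes A4 (y = z). Shared: x=-2 y=5 z=5. PCs: A@4 B@3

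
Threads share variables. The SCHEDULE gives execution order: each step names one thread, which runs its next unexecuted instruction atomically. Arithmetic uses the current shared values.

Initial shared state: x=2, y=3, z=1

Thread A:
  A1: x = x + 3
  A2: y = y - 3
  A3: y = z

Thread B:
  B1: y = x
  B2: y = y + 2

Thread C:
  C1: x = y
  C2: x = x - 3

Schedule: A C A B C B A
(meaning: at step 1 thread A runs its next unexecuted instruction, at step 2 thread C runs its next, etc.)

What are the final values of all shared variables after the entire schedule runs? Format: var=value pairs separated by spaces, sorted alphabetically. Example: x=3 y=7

Answer: x=0 y=1 z=1

Derivation:
Step 1: thread A executes A1 (x = x + 3). Shared: x=5 y=3 z=1. PCs: A@1 B@0 C@0
Step 2: thread C executes C1 (x = y). Shared: x=3 y=3 z=1. PCs: A@1 B@0 C@1
Step 3: thread A executes A2 (y = y - 3). Shared: x=3 y=0 z=1. PCs: A@2 B@0 C@1
Step 4: thread B executes B1 (y = x). Shared: x=3 y=3 z=1. PCs: A@2 B@1 C@1
Step 5: thread C executes C2 (x = x - 3). Shared: x=0 y=3 z=1. PCs: A@2 B@1 C@2
Step 6: thread B executes B2 (y = y + 2). Shared: x=0 y=5 z=1. PCs: A@2 B@2 C@2
Step 7: thread A executes A3 (y = z). Shared: x=0 y=1 z=1. PCs: A@3 B@2 C@2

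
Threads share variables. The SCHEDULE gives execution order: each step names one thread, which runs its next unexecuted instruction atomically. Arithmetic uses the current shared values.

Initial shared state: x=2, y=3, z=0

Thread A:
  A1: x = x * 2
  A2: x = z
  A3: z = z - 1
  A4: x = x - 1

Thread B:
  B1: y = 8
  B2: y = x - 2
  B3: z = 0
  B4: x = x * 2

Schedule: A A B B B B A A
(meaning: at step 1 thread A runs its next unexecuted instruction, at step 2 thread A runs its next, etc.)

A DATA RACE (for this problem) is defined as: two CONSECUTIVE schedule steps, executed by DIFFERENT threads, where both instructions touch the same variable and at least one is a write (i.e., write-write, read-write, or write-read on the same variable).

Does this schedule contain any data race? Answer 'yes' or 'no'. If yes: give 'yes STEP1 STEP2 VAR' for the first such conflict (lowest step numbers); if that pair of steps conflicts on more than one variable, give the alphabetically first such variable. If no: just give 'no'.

Answer: no

Derivation:
Steps 1,2: same thread (A). No race.
Steps 2,3: A(r=z,w=x) vs B(r=-,w=y). No conflict.
Steps 3,4: same thread (B). No race.
Steps 4,5: same thread (B). No race.
Steps 5,6: same thread (B). No race.
Steps 6,7: B(r=x,w=x) vs A(r=z,w=z). No conflict.
Steps 7,8: same thread (A). No race.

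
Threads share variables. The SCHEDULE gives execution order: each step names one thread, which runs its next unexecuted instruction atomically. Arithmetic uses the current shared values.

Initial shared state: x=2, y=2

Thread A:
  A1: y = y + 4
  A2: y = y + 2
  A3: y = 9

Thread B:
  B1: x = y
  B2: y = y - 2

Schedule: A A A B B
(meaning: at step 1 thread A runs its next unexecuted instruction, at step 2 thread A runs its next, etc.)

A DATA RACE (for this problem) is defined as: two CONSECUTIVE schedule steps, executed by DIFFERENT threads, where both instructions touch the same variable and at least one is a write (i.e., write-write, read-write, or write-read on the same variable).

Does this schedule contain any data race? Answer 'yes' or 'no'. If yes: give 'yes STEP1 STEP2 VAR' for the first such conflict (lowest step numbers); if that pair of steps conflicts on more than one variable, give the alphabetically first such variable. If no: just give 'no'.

Steps 1,2: same thread (A). No race.
Steps 2,3: same thread (A). No race.
Steps 3,4: A(y = 9) vs B(x = y). RACE on y (W-R).
Steps 4,5: same thread (B). No race.
First conflict at steps 3,4.

Answer: yes 3 4 y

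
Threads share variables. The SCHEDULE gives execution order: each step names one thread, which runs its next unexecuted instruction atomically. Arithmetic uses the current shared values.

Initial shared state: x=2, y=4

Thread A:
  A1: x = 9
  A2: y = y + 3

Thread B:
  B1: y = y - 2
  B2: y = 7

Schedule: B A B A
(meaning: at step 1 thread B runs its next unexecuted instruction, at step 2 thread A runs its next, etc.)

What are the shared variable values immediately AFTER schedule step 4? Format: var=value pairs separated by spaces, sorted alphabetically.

Answer: x=9 y=10

Derivation:
Step 1: thread B executes B1 (y = y - 2). Shared: x=2 y=2. PCs: A@0 B@1
Step 2: thread A executes A1 (x = 9). Shared: x=9 y=2. PCs: A@1 B@1
Step 3: thread B executes B2 (y = 7). Shared: x=9 y=7. PCs: A@1 B@2
Step 4: thread A executes A2 (y = y + 3). Shared: x=9 y=10. PCs: A@2 B@2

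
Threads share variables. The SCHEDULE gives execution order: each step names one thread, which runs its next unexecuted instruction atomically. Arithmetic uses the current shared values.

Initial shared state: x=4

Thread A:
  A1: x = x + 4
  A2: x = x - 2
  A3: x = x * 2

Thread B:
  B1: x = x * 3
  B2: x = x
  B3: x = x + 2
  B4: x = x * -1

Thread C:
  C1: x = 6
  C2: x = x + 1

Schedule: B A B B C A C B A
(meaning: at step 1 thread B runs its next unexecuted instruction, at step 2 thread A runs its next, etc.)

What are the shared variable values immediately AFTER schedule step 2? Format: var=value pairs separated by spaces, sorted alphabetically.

Step 1: thread B executes B1 (x = x * 3). Shared: x=12. PCs: A@0 B@1 C@0
Step 2: thread A executes A1 (x = x + 4). Shared: x=16. PCs: A@1 B@1 C@0

Answer: x=16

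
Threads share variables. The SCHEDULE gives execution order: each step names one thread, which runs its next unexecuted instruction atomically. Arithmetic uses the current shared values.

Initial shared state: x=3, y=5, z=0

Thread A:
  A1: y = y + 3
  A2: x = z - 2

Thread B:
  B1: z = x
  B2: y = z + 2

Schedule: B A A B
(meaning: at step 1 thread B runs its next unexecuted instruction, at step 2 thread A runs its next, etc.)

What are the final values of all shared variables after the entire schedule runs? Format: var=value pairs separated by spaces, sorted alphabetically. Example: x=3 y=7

Step 1: thread B executes B1 (z = x). Shared: x=3 y=5 z=3. PCs: A@0 B@1
Step 2: thread A executes A1 (y = y + 3). Shared: x=3 y=8 z=3. PCs: A@1 B@1
Step 3: thread A executes A2 (x = z - 2). Shared: x=1 y=8 z=3. PCs: A@2 B@1
Step 4: thread B executes B2 (y = z + 2). Shared: x=1 y=5 z=3. PCs: A@2 B@2

Answer: x=1 y=5 z=3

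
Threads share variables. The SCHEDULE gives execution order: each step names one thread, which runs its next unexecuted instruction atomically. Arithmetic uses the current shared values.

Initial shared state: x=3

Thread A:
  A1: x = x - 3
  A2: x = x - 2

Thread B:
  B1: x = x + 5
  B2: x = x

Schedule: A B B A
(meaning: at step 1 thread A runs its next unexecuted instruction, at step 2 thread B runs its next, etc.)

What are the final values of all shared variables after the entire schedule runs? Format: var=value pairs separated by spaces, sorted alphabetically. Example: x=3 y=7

Step 1: thread A executes A1 (x = x - 3). Shared: x=0. PCs: A@1 B@0
Step 2: thread B executes B1 (x = x + 5). Shared: x=5. PCs: A@1 B@1
Step 3: thread B executes B2 (x = x). Shared: x=5. PCs: A@1 B@2
Step 4: thread A executes A2 (x = x - 2). Shared: x=3. PCs: A@2 B@2

Answer: x=3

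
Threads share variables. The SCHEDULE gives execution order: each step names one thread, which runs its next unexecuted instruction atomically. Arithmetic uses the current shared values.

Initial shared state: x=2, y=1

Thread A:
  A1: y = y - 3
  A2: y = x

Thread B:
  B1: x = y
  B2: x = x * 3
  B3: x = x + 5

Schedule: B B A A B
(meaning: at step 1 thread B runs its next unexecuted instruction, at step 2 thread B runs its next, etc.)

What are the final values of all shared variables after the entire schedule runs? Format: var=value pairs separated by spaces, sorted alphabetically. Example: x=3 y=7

Answer: x=8 y=3

Derivation:
Step 1: thread B executes B1 (x = y). Shared: x=1 y=1. PCs: A@0 B@1
Step 2: thread B executes B2 (x = x * 3). Shared: x=3 y=1. PCs: A@0 B@2
Step 3: thread A executes A1 (y = y - 3). Shared: x=3 y=-2. PCs: A@1 B@2
Step 4: thread A executes A2 (y = x). Shared: x=3 y=3. PCs: A@2 B@2
Step 5: thread B executes B3 (x = x + 5). Shared: x=8 y=3. PCs: A@2 B@3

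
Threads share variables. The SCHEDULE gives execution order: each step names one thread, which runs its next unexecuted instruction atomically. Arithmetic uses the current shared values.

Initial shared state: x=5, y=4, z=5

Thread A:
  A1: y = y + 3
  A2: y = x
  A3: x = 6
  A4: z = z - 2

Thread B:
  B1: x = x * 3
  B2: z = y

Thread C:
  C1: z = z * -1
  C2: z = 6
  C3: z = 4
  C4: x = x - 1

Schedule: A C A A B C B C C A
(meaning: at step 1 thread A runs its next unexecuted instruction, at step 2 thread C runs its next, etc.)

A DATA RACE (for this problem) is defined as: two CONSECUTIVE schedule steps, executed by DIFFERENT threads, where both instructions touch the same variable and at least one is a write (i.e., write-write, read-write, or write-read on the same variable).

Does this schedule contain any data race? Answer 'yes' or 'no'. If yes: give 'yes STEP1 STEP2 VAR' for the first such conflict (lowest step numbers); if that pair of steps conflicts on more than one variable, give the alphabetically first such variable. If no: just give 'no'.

Steps 1,2: A(r=y,w=y) vs C(r=z,w=z). No conflict.
Steps 2,3: C(r=z,w=z) vs A(r=x,w=y). No conflict.
Steps 3,4: same thread (A). No race.
Steps 4,5: A(x = 6) vs B(x = x * 3). RACE on x (W-W).
Steps 5,6: B(r=x,w=x) vs C(r=-,w=z). No conflict.
Steps 6,7: C(z = 6) vs B(z = y). RACE on z (W-W).
Steps 7,8: B(z = y) vs C(z = 4). RACE on z (W-W).
Steps 8,9: same thread (C). No race.
Steps 9,10: C(r=x,w=x) vs A(r=z,w=z). No conflict.
First conflict at steps 4,5.

Answer: yes 4 5 x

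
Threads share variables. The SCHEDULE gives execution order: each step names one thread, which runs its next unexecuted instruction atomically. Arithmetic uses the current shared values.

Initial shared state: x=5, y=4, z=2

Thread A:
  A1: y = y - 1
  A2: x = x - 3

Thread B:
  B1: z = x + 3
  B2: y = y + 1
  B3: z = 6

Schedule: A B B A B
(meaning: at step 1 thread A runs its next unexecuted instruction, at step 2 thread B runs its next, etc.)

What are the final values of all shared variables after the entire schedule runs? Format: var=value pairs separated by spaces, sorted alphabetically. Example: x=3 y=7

Answer: x=2 y=4 z=6

Derivation:
Step 1: thread A executes A1 (y = y - 1). Shared: x=5 y=3 z=2. PCs: A@1 B@0
Step 2: thread B executes B1 (z = x + 3). Shared: x=5 y=3 z=8. PCs: A@1 B@1
Step 3: thread B executes B2 (y = y + 1). Shared: x=5 y=4 z=8. PCs: A@1 B@2
Step 4: thread A executes A2 (x = x - 3). Shared: x=2 y=4 z=8. PCs: A@2 B@2
Step 5: thread B executes B3 (z = 6). Shared: x=2 y=4 z=6. PCs: A@2 B@3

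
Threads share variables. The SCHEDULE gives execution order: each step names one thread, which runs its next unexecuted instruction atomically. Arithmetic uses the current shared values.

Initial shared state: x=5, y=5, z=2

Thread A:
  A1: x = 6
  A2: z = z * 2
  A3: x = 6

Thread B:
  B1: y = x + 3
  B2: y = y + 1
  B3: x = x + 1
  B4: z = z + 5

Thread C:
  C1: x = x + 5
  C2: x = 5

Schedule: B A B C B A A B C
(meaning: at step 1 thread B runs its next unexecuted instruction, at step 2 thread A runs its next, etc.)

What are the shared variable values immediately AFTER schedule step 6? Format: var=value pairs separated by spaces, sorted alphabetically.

Step 1: thread B executes B1 (y = x + 3). Shared: x=5 y=8 z=2. PCs: A@0 B@1 C@0
Step 2: thread A executes A1 (x = 6). Shared: x=6 y=8 z=2. PCs: A@1 B@1 C@0
Step 3: thread B executes B2 (y = y + 1). Shared: x=6 y=9 z=2. PCs: A@1 B@2 C@0
Step 4: thread C executes C1 (x = x + 5). Shared: x=11 y=9 z=2. PCs: A@1 B@2 C@1
Step 5: thread B executes B3 (x = x + 1). Shared: x=12 y=9 z=2. PCs: A@1 B@3 C@1
Step 6: thread A executes A2 (z = z * 2). Shared: x=12 y=9 z=4. PCs: A@2 B@3 C@1

Answer: x=12 y=9 z=4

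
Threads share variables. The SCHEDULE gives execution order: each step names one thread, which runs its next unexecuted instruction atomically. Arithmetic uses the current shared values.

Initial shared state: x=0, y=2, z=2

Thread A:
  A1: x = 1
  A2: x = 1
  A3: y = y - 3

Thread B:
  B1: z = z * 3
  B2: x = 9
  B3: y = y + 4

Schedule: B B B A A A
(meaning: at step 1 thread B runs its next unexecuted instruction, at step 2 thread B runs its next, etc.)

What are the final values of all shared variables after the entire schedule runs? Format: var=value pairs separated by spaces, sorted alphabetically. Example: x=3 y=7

Step 1: thread B executes B1 (z = z * 3). Shared: x=0 y=2 z=6. PCs: A@0 B@1
Step 2: thread B executes B2 (x = 9). Shared: x=9 y=2 z=6. PCs: A@0 B@2
Step 3: thread B executes B3 (y = y + 4). Shared: x=9 y=6 z=6. PCs: A@0 B@3
Step 4: thread A executes A1 (x = 1). Shared: x=1 y=6 z=6. PCs: A@1 B@3
Step 5: thread A executes A2 (x = 1). Shared: x=1 y=6 z=6. PCs: A@2 B@3
Step 6: thread A executes A3 (y = y - 3). Shared: x=1 y=3 z=6. PCs: A@3 B@3

Answer: x=1 y=3 z=6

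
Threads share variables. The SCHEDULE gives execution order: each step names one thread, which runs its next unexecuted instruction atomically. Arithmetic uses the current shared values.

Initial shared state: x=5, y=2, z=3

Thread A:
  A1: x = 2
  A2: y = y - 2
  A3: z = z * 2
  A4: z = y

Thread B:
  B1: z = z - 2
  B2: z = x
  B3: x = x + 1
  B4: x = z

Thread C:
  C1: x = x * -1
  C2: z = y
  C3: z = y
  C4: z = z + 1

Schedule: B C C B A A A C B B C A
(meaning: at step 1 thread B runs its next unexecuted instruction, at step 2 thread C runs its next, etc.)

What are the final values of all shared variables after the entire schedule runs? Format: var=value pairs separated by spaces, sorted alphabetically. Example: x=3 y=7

Answer: x=0 y=0 z=0

Derivation:
Step 1: thread B executes B1 (z = z - 2). Shared: x=5 y=2 z=1. PCs: A@0 B@1 C@0
Step 2: thread C executes C1 (x = x * -1). Shared: x=-5 y=2 z=1. PCs: A@0 B@1 C@1
Step 3: thread C executes C2 (z = y). Shared: x=-5 y=2 z=2. PCs: A@0 B@1 C@2
Step 4: thread B executes B2 (z = x). Shared: x=-5 y=2 z=-5. PCs: A@0 B@2 C@2
Step 5: thread A executes A1 (x = 2). Shared: x=2 y=2 z=-5. PCs: A@1 B@2 C@2
Step 6: thread A executes A2 (y = y - 2). Shared: x=2 y=0 z=-5. PCs: A@2 B@2 C@2
Step 7: thread A executes A3 (z = z * 2). Shared: x=2 y=0 z=-10. PCs: A@3 B@2 C@2
Step 8: thread C executes C3 (z = y). Shared: x=2 y=0 z=0. PCs: A@3 B@2 C@3
Step 9: thread B executes B3 (x = x + 1). Shared: x=3 y=0 z=0. PCs: A@3 B@3 C@3
Step 10: thread B executes B4 (x = z). Shared: x=0 y=0 z=0. PCs: A@3 B@4 C@3
Step 11: thread C executes C4 (z = z + 1). Shared: x=0 y=0 z=1. PCs: A@3 B@4 C@4
Step 12: thread A executes A4 (z = y). Shared: x=0 y=0 z=0. PCs: A@4 B@4 C@4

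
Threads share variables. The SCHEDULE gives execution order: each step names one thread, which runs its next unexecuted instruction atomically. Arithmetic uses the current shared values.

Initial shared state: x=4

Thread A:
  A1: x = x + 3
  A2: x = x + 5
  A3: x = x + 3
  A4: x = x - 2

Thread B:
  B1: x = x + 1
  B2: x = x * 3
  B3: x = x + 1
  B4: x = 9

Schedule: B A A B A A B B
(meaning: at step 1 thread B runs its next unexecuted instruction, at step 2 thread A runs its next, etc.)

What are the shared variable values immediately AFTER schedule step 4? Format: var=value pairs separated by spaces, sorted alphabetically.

Step 1: thread B executes B1 (x = x + 1). Shared: x=5. PCs: A@0 B@1
Step 2: thread A executes A1 (x = x + 3). Shared: x=8. PCs: A@1 B@1
Step 3: thread A executes A2 (x = x + 5). Shared: x=13. PCs: A@2 B@1
Step 4: thread B executes B2 (x = x * 3). Shared: x=39. PCs: A@2 B@2

Answer: x=39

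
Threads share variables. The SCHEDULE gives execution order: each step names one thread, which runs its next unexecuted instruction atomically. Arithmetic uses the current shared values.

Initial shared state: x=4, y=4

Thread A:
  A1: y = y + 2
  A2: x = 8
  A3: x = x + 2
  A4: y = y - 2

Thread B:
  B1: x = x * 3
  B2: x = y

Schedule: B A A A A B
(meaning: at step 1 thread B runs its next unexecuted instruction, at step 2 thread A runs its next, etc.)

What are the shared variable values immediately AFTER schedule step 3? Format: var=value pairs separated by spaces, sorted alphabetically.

Step 1: thread B executes B1 (x = x * 3). Shared: x=12 y=4. PCs: A@0 B@1
Step 2: thread A executes A1 (y = y + 2). Shared: x=12 y=6. PCs: A@1 B@1
Step 3: thread A executes A2 (x = 8). Shared: x=8 y=6. PCs: A@2 B@1

Answer: x=8 y=6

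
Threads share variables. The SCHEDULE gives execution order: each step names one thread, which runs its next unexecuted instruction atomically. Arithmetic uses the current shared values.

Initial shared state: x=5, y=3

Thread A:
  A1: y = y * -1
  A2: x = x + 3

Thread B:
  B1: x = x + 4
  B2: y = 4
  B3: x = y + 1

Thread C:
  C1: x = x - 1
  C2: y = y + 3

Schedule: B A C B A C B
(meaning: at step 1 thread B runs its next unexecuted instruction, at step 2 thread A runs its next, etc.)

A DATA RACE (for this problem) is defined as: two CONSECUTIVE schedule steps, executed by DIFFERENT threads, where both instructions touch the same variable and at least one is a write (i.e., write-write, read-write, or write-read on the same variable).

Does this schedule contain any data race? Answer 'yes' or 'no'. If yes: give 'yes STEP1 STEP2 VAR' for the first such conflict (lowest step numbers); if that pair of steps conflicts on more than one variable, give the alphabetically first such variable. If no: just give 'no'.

Answer: yes 6 7 y

Derivation:
Steps 1,2: B(r=x,w=x) vs A(r=y,w=y). No conflict.
Steps 2,3: A(r=y,w=y) vs C(r=x,w=x). No conflict.
Steps 3,4: C(r=x,w=x) vs B(r=-,w=y). No conflict.
Steps 4,5: B(r=-,w=y) vs A(r=x,w=x). No conflict.
Steps 5,6: A(r=x,w=x) vs C(r=y,w=y). No conflict.
Steps 6,7: C(y = y + 3) vs B(x = y + 1). RACE on y (W-R).
First conflict at steps 6,7.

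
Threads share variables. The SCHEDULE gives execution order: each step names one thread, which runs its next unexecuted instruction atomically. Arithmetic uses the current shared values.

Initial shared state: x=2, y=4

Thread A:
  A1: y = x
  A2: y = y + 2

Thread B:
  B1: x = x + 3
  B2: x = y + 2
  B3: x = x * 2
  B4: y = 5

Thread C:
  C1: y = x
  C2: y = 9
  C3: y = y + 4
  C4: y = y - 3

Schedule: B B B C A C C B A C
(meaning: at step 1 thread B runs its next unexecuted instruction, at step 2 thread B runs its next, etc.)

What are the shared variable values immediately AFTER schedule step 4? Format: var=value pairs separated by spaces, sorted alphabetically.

Answer: x=12 y=12

Derivation:
Step 1: thread B executes B1 (x = x + 3). Shared: x=5 y=4. PCs: A@0 B@1 C@0
Step 2: thread B executes B2 (x = y + 2). Shared: x=6 y=4. PCs: A@0 B@2 C@0
Step 3: thread B executes B3 (x = x * 2). Shared: x=12 y=4. PCs: A@0 B@3 C@0
Step 4: thread C executes C1 (y = x). Shared: x=12 y=12. PCs: A@0 B@3 C@1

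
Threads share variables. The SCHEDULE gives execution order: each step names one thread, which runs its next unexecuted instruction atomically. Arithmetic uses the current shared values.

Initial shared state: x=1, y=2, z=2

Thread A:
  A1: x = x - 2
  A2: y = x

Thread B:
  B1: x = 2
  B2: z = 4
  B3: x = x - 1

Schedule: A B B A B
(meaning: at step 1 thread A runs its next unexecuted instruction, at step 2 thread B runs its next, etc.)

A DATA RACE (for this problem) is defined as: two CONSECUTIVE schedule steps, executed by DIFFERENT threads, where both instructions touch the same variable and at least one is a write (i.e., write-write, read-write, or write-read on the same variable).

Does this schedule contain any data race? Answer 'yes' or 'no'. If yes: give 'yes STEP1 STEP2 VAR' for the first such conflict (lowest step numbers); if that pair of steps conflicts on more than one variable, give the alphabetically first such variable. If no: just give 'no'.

Steps 1,2: A(x = x - 2) vs B(x = 2). RACE on x (W-W).
Steps 2,3: same thread (B). No race.
Steps 3,4: B(r=-,w=z) vs A(r=x,w=y). No conflict.
Steps 4,5: A(y = x) vs B(x = x - 1). RACE on x (R-W).
First conflict at steps 1,2.

Answer: yes 1 2 x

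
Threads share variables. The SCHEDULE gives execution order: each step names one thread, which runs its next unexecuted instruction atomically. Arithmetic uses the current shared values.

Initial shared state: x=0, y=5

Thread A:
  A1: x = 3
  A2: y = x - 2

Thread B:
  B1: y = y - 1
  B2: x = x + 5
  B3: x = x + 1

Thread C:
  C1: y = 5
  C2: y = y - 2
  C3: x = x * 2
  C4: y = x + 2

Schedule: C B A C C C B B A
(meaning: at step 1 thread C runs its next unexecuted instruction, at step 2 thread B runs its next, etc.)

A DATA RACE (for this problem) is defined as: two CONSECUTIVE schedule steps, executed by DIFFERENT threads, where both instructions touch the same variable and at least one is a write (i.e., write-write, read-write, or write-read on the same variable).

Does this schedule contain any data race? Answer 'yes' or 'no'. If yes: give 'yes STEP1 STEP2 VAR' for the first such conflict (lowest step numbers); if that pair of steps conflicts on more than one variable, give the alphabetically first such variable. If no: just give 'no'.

Steps 1,2: C(y = 5) vs B(y = y - 1). RACE on y (W-W).
Steps 2,3: B(r=y,w=y) vs A(r=-,w=x). No conflict.
Steps 3,4: A(r=-,w=x) vs C(r=y,w=y). No conflict.
Steps 4,5: same thread (C). No race.
Steps 5,6: same thread (C). No race.
Steps 6,7: C(y = x + 2) vs B(x = x + 5). RACE on x (R-W).
Steps 7,8: same thread (B). No race.
Steps 8,9: B(x = x + 1) vs A(y = x - 2). RACE on x (W-R).
First conflict at steps 1,2.

Answer: yes 1 2 y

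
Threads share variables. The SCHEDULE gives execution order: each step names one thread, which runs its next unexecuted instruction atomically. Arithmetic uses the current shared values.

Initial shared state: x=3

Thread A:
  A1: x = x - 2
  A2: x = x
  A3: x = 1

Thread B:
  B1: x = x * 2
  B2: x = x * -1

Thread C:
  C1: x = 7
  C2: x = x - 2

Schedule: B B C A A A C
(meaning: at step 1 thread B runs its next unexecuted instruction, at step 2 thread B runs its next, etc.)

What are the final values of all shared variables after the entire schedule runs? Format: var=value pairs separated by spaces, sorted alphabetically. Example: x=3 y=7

Answer: x=-1

Derivation:
Step 1: thread B executes B1 (x = x * 2). Shared: x=6. PCs: A@0 B@1 C@0
Step 2: thread B executes B2 (x = x * -1). Shared: x=-6. PCs: A@0 B@2 C@0
Step 3: thread C executes C1 (x = 7). Shared: x=7. PCs: A@0 B@2 C@1
Step 4: thread A executes A1 (x = x - 2). Shared: x=5. PCs: A@1 B@2 C@1
Step 5: thread A executes A2 (x = x). Shared: x=5. PCs: A@2 B@2 C@1
Step 6: thread A executes A3 (x = 1). Shared: x=1. PCs: A@3 B@2 C@1
Step 7: thread C executes C2 (x = x - 2). Shared: x=-1. PCs: A@3 B@2 C@2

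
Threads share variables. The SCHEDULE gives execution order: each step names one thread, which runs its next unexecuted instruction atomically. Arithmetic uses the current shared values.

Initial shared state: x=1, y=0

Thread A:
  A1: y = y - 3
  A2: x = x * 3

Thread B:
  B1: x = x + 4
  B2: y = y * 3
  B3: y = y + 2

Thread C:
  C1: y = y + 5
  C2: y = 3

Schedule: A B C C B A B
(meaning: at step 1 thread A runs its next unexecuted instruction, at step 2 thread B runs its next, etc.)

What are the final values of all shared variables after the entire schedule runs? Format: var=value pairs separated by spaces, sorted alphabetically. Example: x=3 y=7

Answer: x=15 y=11

Derivation:
Step 1: thread A executes A1 (y = y - 3). Shared: x=1 y=-3. PCs: A@1 B@0 C@0
Step 2: thread B executes B1 (x = x + 4). Shared: x=5 y=-3. PCs: A@1 B@1 C@0
Step 3: thread C executes C1 (y = y + 5). Shared: x=5 y=2. PCs: A@1 B@1 C@1
Step 4: thread C executes C2 (y = 3). Shared: x=5 y=3. PCs: A@1 B@1 C@2
Step 5: thread B executes B2 (y = y * 3). Shared: x=5 y=9. PCs: A@1 B@2 C@2
Step 6: thread A executes A2 (x = x * 3). Shared: x=15 y=9. PCs: A@2 B@2 C@2
Step 7: thread B executes B3 (y = y + 2). Shared: x=15 y=11. PCs: A@2 B@3 C@2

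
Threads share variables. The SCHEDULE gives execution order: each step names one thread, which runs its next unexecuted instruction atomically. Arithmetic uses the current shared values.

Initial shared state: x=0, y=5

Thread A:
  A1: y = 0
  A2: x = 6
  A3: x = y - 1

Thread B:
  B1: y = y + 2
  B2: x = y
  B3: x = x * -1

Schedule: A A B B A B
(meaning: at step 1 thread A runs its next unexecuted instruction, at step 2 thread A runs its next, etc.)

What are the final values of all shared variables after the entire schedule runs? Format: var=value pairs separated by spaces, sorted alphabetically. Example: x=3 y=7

Answer: x=-1 y=2

Derivation:
Step 1: thread A executes A1 (y = 0). Shared: x=0 y=0. PCs: A@1 B@0
Step 2: thread A executes A2 (x = 6). Shared: x=6 y=0. PCs: A@2 B@0
Step 3: thread B executes B1 (y = y + 2). Shared: x=6 y=2. PCs: A@2 B@1
Step 4: thread B executes B2 (x = y). Shared: x=2 y=2. PCs: A@2 B@2
Step 5: thread A executes A3 (x = y - 1). Shared: x=1 y=2. PCs: A@3 B@2
Step 6: thread B executes B3 (x = x * -1). Shared: x=-1 y=2. PCs: A@3 B@3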